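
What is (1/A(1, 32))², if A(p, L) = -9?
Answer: 1/81 ≈ 0.012346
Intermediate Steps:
(1/A(1, 32))² = (1/(-9))² = (-⅑)² = 1/81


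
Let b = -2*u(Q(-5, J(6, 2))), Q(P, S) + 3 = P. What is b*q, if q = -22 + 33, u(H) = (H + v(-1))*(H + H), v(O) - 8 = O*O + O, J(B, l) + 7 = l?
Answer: 0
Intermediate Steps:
J(B, l) = -7 + l
Q(P, S) = -3 + P
v(O) = 8 + O + O² (v(O) = 8 + (O*O + O) = 8 + (O² + O) = 8 + (O + O²) = 8 + O + O²)
u(H) = 2*H*(8 + H) (u(H) = (H + (8 - 1 + (-1)²))*(H + H) = (H + (8 - 1 + 1))*(2*H) = (H + 8)*(2*H) = (8 + H)*(2*H) = 2*H*(8 + H))
b = 0 (b = -4*(-3 - 5)*(8 + (-3 - 5)) = -4*(-8)*(8 - 8) = -4*(-8)*0 = -2*0 = 0)
q = 11
b*q = 0*11 = 0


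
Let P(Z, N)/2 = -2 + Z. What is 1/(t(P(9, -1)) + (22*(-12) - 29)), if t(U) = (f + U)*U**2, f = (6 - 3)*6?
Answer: 1/5979 ≈ 0.00016725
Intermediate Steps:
P(Z, N) = -4 + 2*Z (P(Z, N) = 2*(-2 + Z) = -4 + 2*Z)
f = 18 (f = 3*6 = 18)
t(U) = U**2*(18 + U) (t(U) = (18 + U)*U**2 = U**2*(18 + U))
1/(t(P(9, -1)) + (22*(-12) - 29)) = 1/((-4 + 2*9)**2*(18 + (-4 + 2*9)) + (22*(-12) - 29)) = 1/((-4 + 18)**2*(18 + (-4 + 18)) + (-264 - 29)) = 1/(14**2*(18 + 14) - 293) = 1/(196*32 - 293) = 1/(6272 - 293) = 1/5979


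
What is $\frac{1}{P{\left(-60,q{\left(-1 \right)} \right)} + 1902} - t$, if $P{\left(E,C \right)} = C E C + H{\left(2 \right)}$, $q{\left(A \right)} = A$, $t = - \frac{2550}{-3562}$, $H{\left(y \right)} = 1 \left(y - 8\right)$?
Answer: $- \frac{2339119}{3269916} \approx -0.71535$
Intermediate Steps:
$H{\left(y \right)} = -8 + y$ ($H{\left(y \right)} = 1 \left(-8 + y\right) = -8 + y$)
$t = \frac{1275}{1781}$ ($t = \left(-2550\right) \left(- \frac{1}{3562}\right) = \frac{1275}{1781} \approx 0.71589$)
$P{\left(E,C \right)} = -6 + E C^{2}$ ($P{\left(E,C \right)} = C E C + \left(-8 + 2\right) = E C^{2} - 6 = -6 + E C^{2}$)
$\frac{1}{P{\left(-60,q{\left(-1 \right)} \right)} + 1902} - t = \frac{1}{\left(-6 - 60 \left(-1\right)^{2}\right) + 1902} - \frac{1275}{1781} = \frac{1}{\left(-6 - 60\right) + 1902} - \frac{1275}{1781} = \frac{1}{-66 + 1902} - \frac{1275}{1781} = \frac{1}{1836} - \frac{1275}{1781} = - \frac{2339119}{3269916}$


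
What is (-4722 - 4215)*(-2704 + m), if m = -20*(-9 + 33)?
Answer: 28455408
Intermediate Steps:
m = -480 (m = -20*24 = -480)
(-4722 - 4215)*(-2704 + m) = (-4722 - 4215)*(-2704 - 480) = -8937*(-3184) = 28455408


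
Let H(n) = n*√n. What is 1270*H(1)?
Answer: 1270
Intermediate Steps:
H(n) = n^(3/2)
1270*H(1) = 1270*1^(3/2) = 1270*1 = 1270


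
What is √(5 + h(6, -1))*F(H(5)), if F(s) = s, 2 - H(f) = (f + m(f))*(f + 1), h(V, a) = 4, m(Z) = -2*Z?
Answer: 96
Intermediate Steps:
H(f) = 2 + f*(1 + f) (H(f) = 2 - (f - 2*f)*(f + 1) = 2 - (-f)*(1 + f) = 2 - (-1)*f*(1 + f) = 2 + f*(1 + f))
√(5 + h(6, -1))*F(H(5)) = √(5 + 4)*(2 + 5 + 5²) = √9*(2 + 5 + 25) = 3*32 = 96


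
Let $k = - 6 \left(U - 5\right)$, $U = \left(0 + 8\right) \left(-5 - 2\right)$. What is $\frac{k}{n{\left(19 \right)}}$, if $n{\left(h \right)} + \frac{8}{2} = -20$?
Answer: $- \frac{61}{4} \approx -15.25$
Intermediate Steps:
$n{\left(h \right)} = -24$ ($n{\left(h \right)} = -4 - 20 = -24$)
$U = -56$ ($U = 8 \left(-7\right) = -56$)
$k = 366$ ($k = - 6 \left(-56 - 5\right) = \left(-6\right) \left(-61\right) = 366$)
$\frac{k}{n{\left(19 \right)}} = \frac{366}{-24} = 366 \left(- \frac{1}{24}\right) = - \frac{61}{4}$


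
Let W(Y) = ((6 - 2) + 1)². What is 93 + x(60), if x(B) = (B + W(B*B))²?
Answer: 7318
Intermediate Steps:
W(Y) = 25 (W(Y) = (4 + 1)² = 5² = 25)
x(B) = (25 + B)² (x(B) = (B + 25)² = (25 + B)²)
93 + x(60) = 93 + (25 + 60)² = 93 + 85² = 93 + 7225 = 7318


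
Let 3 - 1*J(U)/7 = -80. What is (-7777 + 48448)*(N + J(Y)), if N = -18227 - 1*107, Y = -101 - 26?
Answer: -722032263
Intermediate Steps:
Y = -127
J(U) = 581 (J(U) = 21 - 7*(-80) = 21 + 560 = 581)
N = -18334 (N = -18227 - 107 = -18334)
(-7777 + 48448)*(N + J(Y)) = (-7777 + 48448)*(-18334 + 581) = 40671*(-17753) = -722032263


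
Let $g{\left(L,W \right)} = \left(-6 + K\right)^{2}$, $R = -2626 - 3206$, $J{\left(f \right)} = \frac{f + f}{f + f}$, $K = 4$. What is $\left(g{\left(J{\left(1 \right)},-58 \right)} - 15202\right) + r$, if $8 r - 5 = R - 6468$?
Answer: $- \frac{133879}{8} \approx -16735.0$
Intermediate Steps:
$J{\left(f \right)} = 1$ ($J{\left(f \right)} = \frac{2 f}{2 f} = 2 f \frac{1}{2 f} = 1$)
$R = -5832$
$g{\left(L,W \right)} = 4$ ($g{\left(L,W \right)} = \left(-6 + 4\right)^{2} = \left(-2\right)^{2} = 4$)
$r = - \frac{12295}{8}$ ($r = \frac{5}{8} + \frac{-5832 - 6468}{8} = \frac{5}{8} + \frac{1}{8} \left(-12300\right) = \frac{5}{8} - \frac{3075}{2} = - \frac{12295}{8} \approx -1536.9$)
$\left(g{\left(J{\left(1 \right)},-58 \right)} - 15202\right) + r = \left(4 - 15202\right) - \frac{12295}{8} = -15198 - \frac{12295}{8} = - \frac{133879}{8}$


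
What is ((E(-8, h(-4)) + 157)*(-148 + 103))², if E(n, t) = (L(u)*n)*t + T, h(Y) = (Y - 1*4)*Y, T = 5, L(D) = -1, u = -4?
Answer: 353816100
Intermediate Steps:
h(Y) = Y*(-4 + Y) (h(Y) = (Y - 4)*Y = (-4 + Y)*Y = Y*(-4 + Y))
E(n, t) = 5 - n*t (E(n, t) = (-n)*t + 5 = -n*t + 5 = 5 - n*t)
((E(-8, h(-4)) + 157)*(-148 + 103))² = (((5 - 1*(-8)*(-4*(-4 - 4))) + 157)*(-148 + 103))² = (((5 - 1*(-8)*(-4*(-8))) + 157)*(-45))² = (((5 - 1*(-8)*32) + 157)*(-45))² = (((5 + 256) + 157)*(-45))² = ((261 + 157)*(-45))² = (418*(-45))² = (-18810)² = 353816100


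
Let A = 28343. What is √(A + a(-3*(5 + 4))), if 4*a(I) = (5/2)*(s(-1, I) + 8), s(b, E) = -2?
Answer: √113387/2 ≈ 168.36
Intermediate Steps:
a(I) = 15/4 (a(I) = ((5/2)*(-2 + 8))/4 = ((5*(½))*6)/4 = ((5/2)*6)/4 = (¼)*15 = 15/4)
√(A + a(-3*(5 + 4))) = √(28343 + 15/4) = √(113387/4) = √113387/2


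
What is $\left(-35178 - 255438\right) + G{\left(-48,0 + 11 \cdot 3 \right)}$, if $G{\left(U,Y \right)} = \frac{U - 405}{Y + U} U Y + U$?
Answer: $- \frac{1692504}{5} \approx -3.385 \cdot 10^{5}$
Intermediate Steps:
$G{\left(U,Y \right)} = U + \frac{U Y \left(-405 + U\right)}{U + Y}$ ($G{\left(U,Y \right)} = \frac{-405 + U}{U + Y} U Y + U = \frac{U \left(-405 + U\right)}{U + Y} Y + U = \frac{U Y \left(-405 + U\right)}{U + Y} + U = U + \frac{U Y \left(-405 + U\right)}{U + Y}$)
$\left(-35178 - 255438\right) + G{\left(-48,0 + 11 \cdot 3 \right)} = \left(-35178 - 255438\right) - \frac{48 \left(-48 - 404 \left(0 + 11 \cdot 3\right) - 48 \left(0 + 11 \cdot 3\right)\right)}{-48 + \left(0 + 11 \cdot 3\right)} = -290616 - \frac{48 \left(-48 - 404 \left(0 + 33\right) - 48 \left(0 + 33\right)\right)}{-48 + \left(0 + 33\right)} = -290616 - \frac{48 \left(-48 - 13332 - 1584\right)}{-48 + 33} = -290616 - \frac{48 \left(-48 - 13332 - 1584\right)}{-15} = -290616 - \left(- \frac{16}{5}\right) \left(-14964\right) = -290616 - \frac{239424}{5} = - \frac{1692504}{5}$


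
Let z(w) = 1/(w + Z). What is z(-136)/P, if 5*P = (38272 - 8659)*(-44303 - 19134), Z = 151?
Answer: -1/5635679643 ≈ -1.7744e-10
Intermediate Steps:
z(w) = 1/(151 + w) (z(w) = 1/(w + 151) = 1/(151 + w))
P = -1878559881/5 (P = ((38272 - 8659)*(-44303 - 19134))/5 = (29613*(-63437))/5 = (1/5)*(-1878559881) = -1878559881/5 ≈ -3.7571e+8)
z(-136)/P = 1/((151 - 136)*(-1878559881/5)) = -5/1878559881/15 = (1/15)*(-5/1878559881) = -1/5635679643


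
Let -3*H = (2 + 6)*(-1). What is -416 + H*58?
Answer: -784/3 ≈ -261.33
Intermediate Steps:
H = 8/3 (H = -(2 + 6)*(-1)/3 = -8*(-1)/3 = -⅓*(-8) = 8/3 ≈ 2.6667)
-416 + H*58 = -416 + (8/3)*58 = -416 + 464/3 = -784/3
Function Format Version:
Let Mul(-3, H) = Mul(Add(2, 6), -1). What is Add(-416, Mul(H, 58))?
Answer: Rational(-784, 3) ≈ -261.33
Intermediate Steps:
H = Rational(8, 3) (H = Mul(Rational(-1, 3), Mul(Add(2, 6), -1)) = Mul(Rational(-1, 3), Mul(8, -1)) = Mul(Rational(-1, 3), -8) = Rational(8, 3) ≈ 2.6667)
Add(-416, Mul(H, 58)) = Add(-416, Mul(Rational(8, 3), 58)) = Add(-416, Rational(464, 3)) = Rational(-784, 3)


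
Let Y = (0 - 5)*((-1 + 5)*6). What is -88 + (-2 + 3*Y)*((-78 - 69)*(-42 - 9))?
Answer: -2714002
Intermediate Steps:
Y = -120 (Y = -20*6 = -5*24 = -120)
-88 + (-2 + 3*Y)*((-78 - 69)*(-42 - 9)) = -88 + (-2 + 3*(-120))*((-78 - 69)*(-42 - 9)) = -88 + (-2 - 360)*(-147*(-51)) = -88 - 362*7497 = -88 - 2713914 = -2714002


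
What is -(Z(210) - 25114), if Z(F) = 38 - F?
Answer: 25286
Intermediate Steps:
-(Z(210) - 25114) = -((38 - 1*210) - 25114) = -((38 - 210) - 25114) = -(-172 - 25114) = -1*(-25286) = 25286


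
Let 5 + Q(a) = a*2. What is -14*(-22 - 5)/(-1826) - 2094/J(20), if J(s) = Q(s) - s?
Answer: -638219/4565 ≈ -139.81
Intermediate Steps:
Q(a) = -5 + 2*a (Q(a) = -5 + a*2 = -5 + 2*a)
J(s) = -5 + s (J(s) = (-5 + 2*s) - s = -5 + s)
-14*(-22 - 5)/(-1826) - 2094/J(20) = -14*(-22 - 5)/(-1826) - 2094/(-5 + 20) = -14*(-27)*(-1/1826) - 2094/15 = 378*(-1/1826) - 2094*1/15 = -189/913 - 698/5 = -638219/4565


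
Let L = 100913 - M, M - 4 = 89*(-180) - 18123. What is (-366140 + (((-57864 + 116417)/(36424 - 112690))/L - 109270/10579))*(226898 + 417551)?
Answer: -25711332760032773246419403/108962386426728 ≈ -2.3597e+11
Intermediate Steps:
M = -34139 (M = 4 + (89*(-180) - 18123) = 4 + (-16020 - 18123) = 4 - 34143 = -34139)
L = 135052 (L = 100913 - 1*(-34139) = 100913 + 34139 = 135052)
(-366140 + (((-57864 + 116417)/(36424 - 112690))/L - 109270/10579))*(226898 + 417551) = (-366140 + (((-57864 + 116417)/(36424 - 112690))/135052 - 109270/10579))*(226898 + 417551) = (-366140 + ((58553/(-76266))*(1/135052) - 109270*1/10579))*644449 = (-366140 + ((58553*(-1/76266))*(1/135052) - 109270/10579))*644449 = (-366140 + (-58553/76266*1/135052 - 109270/10579))*644449 = (-366140 + (-58553/10299875832 - 109270/10579))*644449 = (-366140 - 1125468051594827/108962386426728)*644449 = -39896613634333784747/108962386426728*644449 = -25711332760032773246419403/108962386426728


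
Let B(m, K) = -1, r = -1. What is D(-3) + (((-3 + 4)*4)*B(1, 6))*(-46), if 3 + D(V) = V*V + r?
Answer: 189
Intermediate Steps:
D(V) = -4 + V**2 (D(V) = -3 + (V*V - 1) = -3 + (V**2 - 1) = -3 + (-1 + V**2) = -4 + V**2)
D(-3) + (((-3 + 4)*4)*B(1, 6))*(-46) = (-4 + (-3)**2) + (((-3 + 4)*4)*(-1))*(-46) = (-4 + 9) + ((1*4)*(-1))*(-46) = 5 + (4*(-1))*(-46) = 5 - 4*(-46) = 5 + 184 = 189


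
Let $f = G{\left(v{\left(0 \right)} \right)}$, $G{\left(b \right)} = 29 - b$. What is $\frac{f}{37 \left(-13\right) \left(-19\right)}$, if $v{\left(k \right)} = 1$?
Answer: $\frac{28}{9139} \approx 0.0030638$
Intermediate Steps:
$f = 28$ ($f = 29 - 1 = 28$)
$\frac{f}{37 \left(-13\right) \left(-19\right)} = \frac{28}{37 \left(-13\right) \left(-19\right)} = \frac{28}{\left(-481\right) \left(-19\right)} = \frac{28}{9139}$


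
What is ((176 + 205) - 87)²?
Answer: 86436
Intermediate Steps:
((176 + 205) - 87)² = (381 - 87)² = 294² = 86436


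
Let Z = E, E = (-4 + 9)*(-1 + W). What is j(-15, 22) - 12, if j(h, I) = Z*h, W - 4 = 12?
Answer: -1137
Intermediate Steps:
W = 16 (W = 4 + 12 = 16)
E = 75 (E = (-4 + 9)*(-1 + 16) = 5*15 = 75)
Z = 75
j(h, I) = 75*h
j(-15, 22) - 12 = 75*(-15) - 12 = -1125 - 12 = -1137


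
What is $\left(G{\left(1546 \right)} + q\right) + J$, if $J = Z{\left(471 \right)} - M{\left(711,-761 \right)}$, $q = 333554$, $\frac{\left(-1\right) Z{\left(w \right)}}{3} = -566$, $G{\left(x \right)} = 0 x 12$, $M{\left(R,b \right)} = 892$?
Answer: $334360$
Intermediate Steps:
$G{\left(x \right)} = 0$ ($G{\left(x \right)} = 0 \cdot 12 = 0$)
$Z{\left(w \right)} = 1698$ ($Z{\left(w \right)} = \left(-3\right) \left(-566\right) = 1698$)
$J = 806$ ($J = 1698 - 892 = 806$)
$\left(G{\left(1546 \right)} + q\right) + J = \left(0 + 333554\right) + 806 = 333554 + 806 = 334360$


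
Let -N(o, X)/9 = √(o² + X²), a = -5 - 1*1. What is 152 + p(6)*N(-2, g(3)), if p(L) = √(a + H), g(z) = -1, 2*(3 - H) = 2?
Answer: 152 - 18*I*√5 ≈ 152.0 - 40.249*I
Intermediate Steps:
a = -6 (a = -5 - 1 = -6)
H = 2 (H = 3 - ½*2 = 3 - 1 = 2)
p(L) = 2*I (p(L) = √(-6 + 2) = √(-4) = 2*I)
N(o, X) = -9*√(X² + o²) (N(o, X) = -9*√(o² + X²) = -9*√(X² + o²))
152 + p(6)*N(-2, g(3)) = 152 + (2*I)*(-9*√((-1)² + (-2)²)) = 152 + (2*I)*(-9*√(1 + 4)) = 152 + (2*I)*(-9*√5) = 152 - 18*I*√5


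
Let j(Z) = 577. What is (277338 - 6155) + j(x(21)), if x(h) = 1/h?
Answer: 271760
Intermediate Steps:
(277338 - 6155) + j(x(21)) = (277338 - 6155) + 577 = 271183 + 577 = 271760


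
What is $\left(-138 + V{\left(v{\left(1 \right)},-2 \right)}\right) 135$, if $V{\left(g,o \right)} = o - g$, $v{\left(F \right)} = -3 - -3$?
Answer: $-18900$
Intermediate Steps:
$v{\left(F \right)} = 0$ ($v{\left(F \right)} = -3 + 3 = 0$)
$\left(-138 + V{\left(v{\left(1 \right)},-2 \right)}\right) 135 = \left(-138 - 2\right) 135 = \left(-140\right) 135 = -18900$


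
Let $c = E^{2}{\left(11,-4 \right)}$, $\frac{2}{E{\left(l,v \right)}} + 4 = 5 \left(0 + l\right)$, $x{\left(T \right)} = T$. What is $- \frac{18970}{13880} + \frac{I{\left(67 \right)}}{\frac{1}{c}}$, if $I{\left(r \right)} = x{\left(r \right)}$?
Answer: $- \frac{4562113}{3610188} \approx -1.2637$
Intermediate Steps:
$E{\left(l,v \right)} = \frac{2}{-4 + 5 l}$ ($E{\left(l,v \right)} = \frac{2}{-4 + 5 \left(0 + l\right)} = \frac{2}{-4 + 5 l}$)
$c = \frac{4}{2601}$ ($c = \left(\frac{2}{-4 + 5 \cdot 11}\right)^{2} = \left(\frac{2}{-4 + 55}\right)^{2} = \left(\frac{2}{51}\right)^{2} = \frac{4}{2601} \approx 0.0015379$)
$I{\left(r \right)} = r$
$- \frac{18970}{13880} + \frac{I{\left(67 \right)}}{\frac{1}{c}} = - \frac{18970}{13880} + \frac{67}{\frac{1}{\frac{4}{2601}}} = \left(-18970\right) \frac{1}{13880} + \frac{67}{\frac{2601}{4}} = - \frac{1897}{1388} + 67 \cdot \frac{4}{2601} = - \frac{1897}{1388} + \frac{268}{2601} = - \frac{4562113}{3610188}$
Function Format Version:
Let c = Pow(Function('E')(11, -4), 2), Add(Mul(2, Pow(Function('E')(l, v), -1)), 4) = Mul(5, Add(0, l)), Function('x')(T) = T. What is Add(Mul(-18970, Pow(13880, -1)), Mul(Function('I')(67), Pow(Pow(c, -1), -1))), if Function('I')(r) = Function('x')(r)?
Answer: Rational(-4562113, 3610188) ≈ -1.2637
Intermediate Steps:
Function('E')(l, v) = Mul(2, Pow(Add(-4, Mul(5, l)), -1)) (Function('E')(l, v) = Mul(2, Pow(Add(-4, Mul(5, Add(0, l))), -1)) = Mul(2, Pow(Add(-4, Mul(5, l)), -1)))
c = Rational(4, 2601) (c = Pow(Mul(2, Pow(Add(-4, Mul(5, 11)), -1)), 2) = Pow(Mul(2, Pow(Add(-4, 55), -1)), 2) = Pow(Mul(2, Pow(51, -1)), 2) = Pow(Mul(2, Rational(1, 51)), 2) = Pow(Rational(2, 51), 2) = Rational(4, 2601) ≈ 0.0015379)
Function('I')(r) = r
Add(Mul(-18970, Pow(13880, -1)), Mul(Function('I')(67), Pow(Pow(c, -1), -1))) = Add(Mul(-18970, Pow(13880, -1)), Mul(67, Pow(Pow(Rational(4, 2601), -1), -1))) = Add(Mul(-18970, Rational(1, 13880)), Mul(67, Pow(Rational(2601, 4), -1))) = Add(Rational(-1897, 1388), Mul(67, Rational(4, 2601))) = Add(Rational(-1897, 1388), Rational(268, 2601)) = Rational(-4562113, 3610188)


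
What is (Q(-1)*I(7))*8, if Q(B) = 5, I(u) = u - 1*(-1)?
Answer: 320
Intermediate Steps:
I(u) = 1 + u (I(u) = u + 1 = 1 + u)
(Q(-1)*I(7))*8 = (5*(1 + 7))*8 = (5*8)*8 = 40*8 = 320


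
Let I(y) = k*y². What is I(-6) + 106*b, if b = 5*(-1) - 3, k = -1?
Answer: -884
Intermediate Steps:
I(y) = -y²
b = -8 (b = -5 - 3 = -8)
I(-6) + 106*b = -1*(-6)² + 106*(-8) = -1*36 - 848 = -36 - 848 = -884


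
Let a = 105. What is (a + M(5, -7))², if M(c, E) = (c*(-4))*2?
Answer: 4225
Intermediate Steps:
M(c, E) = -8*c (M(c, E) = -4*c*2 = -8*c)
(a + M(5, -7))² = (105 - 8*5)² = (105 - 40)² = 65² = 4225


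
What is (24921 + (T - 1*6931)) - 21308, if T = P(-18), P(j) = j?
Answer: -3336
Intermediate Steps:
T = -18
(24921 + (T - 1*6931)) - 21308 = (24921 + (-18 - 1*6931)) - 21308 = (24921 + (-18 - 6931)) - 21308 = (24921 - 6949) - 21308 = 17972 - 21308 = -3336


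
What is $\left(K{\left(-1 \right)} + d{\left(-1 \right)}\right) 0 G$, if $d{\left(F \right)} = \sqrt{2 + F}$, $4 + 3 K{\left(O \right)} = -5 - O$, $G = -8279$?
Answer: $0$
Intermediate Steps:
$K{\left(O \right)} = -3 - \frac{O}{3}$ ($K{\left(O \right)} = - \frac{4}{3} + \frac{-5 - O}{3} = - \frac{4}{3} - \left(\frac{5}{3} + \frac{O}{3}\right) = -3 - \frac{O}{3}$)
$\left(K{\left(-1 \right)} + d{\left(-1 \right)}\right) 0 G = \left(\left(-3 - - \frac{1}{3}\right) + \sqrt{2 - 1}\right) 0 \left(-8279\right) = \left(\left(-3 + \frac{1}{3}\right) + \sqrt{1}\right) 0 \left(-8279\right) = \left(- \frac{8}{3} + 1\right) 0 \left(-8279\right) = \left(- \frac{5}{3}\right) 0 \left(-8279\right) = 0 \left(-8279\right) = 0$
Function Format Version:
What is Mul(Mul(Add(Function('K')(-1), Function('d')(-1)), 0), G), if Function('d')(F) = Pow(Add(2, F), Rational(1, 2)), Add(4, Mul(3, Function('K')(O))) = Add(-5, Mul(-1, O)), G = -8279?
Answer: 0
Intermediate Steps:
Function('K')(O) = Add(-3, Mul(Rational(-1, 3), O)) (Function('K')(O) = Add(Rational(-4, 3), Mul(Rational(1, 3), Add(-5, Mul(-1, O)))) = Add(Rational(-4, 3), Add(Rational(-5, 3), Mul(Rational(-1, 3), O))) = Add(-3, Mul(Rational(-1, 3), O)))
Mul(Mul(Add(Function('K')(-1), Function('d')(-1)), 0), G) = Mul(Mul(Add(Add(-3, Mul(Rational(-1, 3), -1)), Pow(Add(2, -1), Rational(1, 2))), 0), -8279) = Mul(Mul(Add(Add(-3, Rational(1, 3)), Pow(1, Rational(1, 2))), 0), -8279) = Mul(Mul(Add(Rational(-8, 3), 1), 0), -8279) = Mul(Mul(Rational(-5, 3), 0), -8279) = Mul(0, -8279) = 0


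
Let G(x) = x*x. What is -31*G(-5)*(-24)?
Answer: 18600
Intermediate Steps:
G(x) = x²
-31*G(-5)*(-24) = -31*(-5)²*(-24) = -31*25*(-24) = -775*(-24) = 18600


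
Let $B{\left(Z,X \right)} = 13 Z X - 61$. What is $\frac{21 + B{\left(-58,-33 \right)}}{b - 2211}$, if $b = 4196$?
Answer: $\frac{24842}{1985} \approx 12.515$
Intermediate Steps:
$B{\left(Z,X \right)} = -61 + 13 X Z$ ($B{\left(Z,X \right)} = 13 X Z - 61 = -61 + 13 X Z$)
$\frac{21 + B{\left(-58,-33 \right)}}{b - 2211} = \frac{21 - \left(61 + 429 \left(-58\right)\right)}{4196 - 2211} = \frac{21 + \left(-61 + 24882\right)}{1985} = \left(21 + 24821\right) \frac{1}{1985} = 24842 \cdot \frac{1}{1985} = \frac{24842}{1985}$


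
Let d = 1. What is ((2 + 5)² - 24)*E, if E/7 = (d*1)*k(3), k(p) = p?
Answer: 525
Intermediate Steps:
E = 21 (E = 7*((1*1)*3) = 7*(1*3) = 7*3 = 21)
((2 + 5)² - 24)*E = ((2 + 5)² - 24)*21 = (7² - 24)*21 = (49 - 24)*21 = 25*21 = 525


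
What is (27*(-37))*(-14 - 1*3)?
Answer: 16983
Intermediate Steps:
(27*(-37))*(-14 - 1*3) = -999*(-14 - 3) = -999*(-17) = 16983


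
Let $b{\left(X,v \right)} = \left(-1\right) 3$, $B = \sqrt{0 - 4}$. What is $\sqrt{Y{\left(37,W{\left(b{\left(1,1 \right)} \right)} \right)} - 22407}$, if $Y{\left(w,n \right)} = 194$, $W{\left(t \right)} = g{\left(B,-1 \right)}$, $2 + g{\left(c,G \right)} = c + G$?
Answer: $i \sqrt{22213} \approx 149.04 i$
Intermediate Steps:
$B = 2 i$ ($B = \sqrt{-4} = 2 i \approx 2.0 i$)
$b{\left(X,v \right)} = -3$
$g{\left(c,G \right)} = -2 + G + c$ ($g{\left(c,G \right)} = -2 + \left(c + G\right) = -2 + \left(G + c\right) = -2 + G + c$)
$W{\left(t \right)} = -3 + 2 i$ ($W{\left(t \right)} = -2 - 1 + 2 i = -3 + 2 i$)
$\sqrt{Y{\left(37,W{\left(b{\left(1,1 \right)} \right)} \right)} - 22407} = \sqrt{194 - 22407} = \sqrt{-22213} = i \sqrt{22213}$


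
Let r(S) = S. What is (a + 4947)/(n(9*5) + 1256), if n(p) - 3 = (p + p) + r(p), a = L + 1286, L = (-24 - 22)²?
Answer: 8349/1394 ≈ 5.9892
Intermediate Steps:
L = 2116 (L = (-46)² = 2116)
a = 3402 (a = 2116 + 1286 = 3402)
n(p) = 3 + 3*p (n(p) = 3 + ((p + p) + p) = 3 + (2*p + p) = 3 + 3*p)
(a + 4947)/(n(9*5) + 1256) = (3402 + 4947)/((3 + 3*(9*5)) + 1256) = 8349/((3 + 3*45) + 1256) = 8349/((3 + 135) + 1256) = 8349/(138 + 1256) = 8349/1394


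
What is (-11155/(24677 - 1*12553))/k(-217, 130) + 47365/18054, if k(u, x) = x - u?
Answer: 99532244425/37976841756 ≈ 2.6209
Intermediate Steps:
(-11155/(24677 - 1*12553))/k(-217, 130) + 47365/18054 = (-11155/(24677 - 1*12553))/(130 - 1*(-217)) + 47365/18054 = (-11155/(24677 - 12553))/(130 + 217) + 47365*(1/18054) = -11155/12124/347 + 47365/18054 = -11155*1/12124*(1/347) + 47365/18054 = -11155/12124*1/347 + 47365/18054 = -11155/4207028 + 47365/18054 = 99532244425/37976841756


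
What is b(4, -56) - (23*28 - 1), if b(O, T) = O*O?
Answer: -627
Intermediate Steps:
b(O, T) = O**2
b(4, -56) - (23*28 - 1) = 4**2 - (23*28 - 1) = 16 - (644 - 1) = 16 - 1*643 = 16 - 643 = -627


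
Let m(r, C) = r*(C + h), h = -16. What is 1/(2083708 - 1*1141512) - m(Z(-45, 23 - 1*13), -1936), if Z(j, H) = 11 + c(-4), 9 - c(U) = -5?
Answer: 45979164801/942196 ≈ 48800.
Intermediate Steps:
c(U) = 14 (c(U) = 9 - 1*(-5) = 9 + 5 = 14)
Z(j, H) = 25 (Z(j, H) = 11 + 14 = 25)
m(r, C) = r*(-16 + C) (m(r, C) = r*(C - 16) = r*(-16 + C))
1/(2083708 - 1*1141512) - m(Z(-45, 23 - 1*13), -1936) = 1/(2083708 - 1*1141512) - 25*(-16 - 1936) = 1/(2083708 - 1141512) - 25*(-1952) = 1/942196 - 1*(-48800) = 1/942196 + 48800 = 45979164801/942196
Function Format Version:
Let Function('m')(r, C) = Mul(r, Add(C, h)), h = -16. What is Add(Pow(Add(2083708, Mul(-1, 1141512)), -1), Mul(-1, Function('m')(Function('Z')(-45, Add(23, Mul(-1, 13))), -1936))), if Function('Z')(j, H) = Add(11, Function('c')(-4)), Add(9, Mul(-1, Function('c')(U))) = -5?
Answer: Rational(45979164801, 942196) ≈ 48800.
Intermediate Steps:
Function('c')(U) = 14 (Function('c')(U) = Add(9, Mul(-1, -5)) = Add(9, 5) = 14)
Function('Z')(j, H) = 25 (Function('Z')(j, H) = Add(11, 14) = 25)
Function('m')(r, C) = Mul(r, Add(-16, C)) (Function('m')(r, C) = Mul(r, Add(C, -16)) = Mul(r, Add(-16, C)))
Add(Pow(Add(2083708, Mul(-1, 1141512)), -1), Mul(-1, Function('m')(Function('Z')(-45, Add(23, Mul(-1, 13))), -1936))) = Add(Pow(Add(2083708, Mul(-1, 1141512)), -1), Mul(-1, Mul(25, Add(-16, -1936)))) = Add(Pow(Add(2083708, -1141512), -1), Mul(-1, Mul(25, -1952))) = Add(Pow(942196, -1), Mul(-1, -48800)) = Add(Rational(1, 942196), 48800) = Rational(45979164801, 942196)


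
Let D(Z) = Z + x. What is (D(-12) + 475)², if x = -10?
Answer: 205209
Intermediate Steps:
D(Z) = -10 + Z (D(Z) = Z - 10 = -10 + Z)
(D(-12) + 475)² = ((-10 - 12) + 475)² = (-22 + 475)² = 453² = 205209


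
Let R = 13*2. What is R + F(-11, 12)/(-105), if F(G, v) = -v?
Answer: 914/35 ≈ 26.114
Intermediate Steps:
R = 26
R + F(-11, 12)/(-105) = 26 + (-1*12)/(-105) = 26 - 1/105*(-12) = 26 + 4/35 = 914/35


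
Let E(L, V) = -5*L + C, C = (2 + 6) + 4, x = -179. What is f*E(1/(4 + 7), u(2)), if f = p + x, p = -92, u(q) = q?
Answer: -34417/11 ≈ -3128.8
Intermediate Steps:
C = 12 (C = 8 + 4 = 12)
E(L, V) = 12 - 5*L (E(L, V) = -5*L + 12 = 12 - 5*L)
f = -271 (f = -92 - 179 = -271)
f*E(1/(4 + 7), u(2)) = -271*(12 - 5/(4 + 7)) = -271*(12 - 5/11) = -271*127/11 = -34417/11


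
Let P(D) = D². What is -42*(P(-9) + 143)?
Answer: -9408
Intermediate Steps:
-42*(P(-9) + 143) = -42*((-9)² + 143) = -42*(81 + 143) = -42*224 = -9408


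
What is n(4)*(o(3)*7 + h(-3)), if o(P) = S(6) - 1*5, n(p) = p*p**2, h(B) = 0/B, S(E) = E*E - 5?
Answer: 11648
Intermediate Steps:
S(E) = -5 + E**2 (S(E) = E**2 - 5 = -5 + E**2)
h(B) = 0
n(p) = p**3
o(P) = 26 (o(P) = (-5 + 6**2) - 1*5 = (-5 + 36) - 5 = 31 - 5 = 26)
n(4)*(o(3)*7 + h(-3)) = 4**3*(26*7 + 0) = 64*(182 + 0) = 64*182 = 11648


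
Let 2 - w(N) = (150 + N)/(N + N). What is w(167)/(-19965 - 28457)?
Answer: -351/16172948 ≈ -2.1703e-5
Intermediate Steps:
w(N) = 2 - (150 + N)/(2*N) (w(N) = 2 - (150 + N)/(N + N) = 2 - (150 + N)/(2*N))
w(167)/(-19965 - 28457) = (3/2 - 75/167)/(-19965 - 28457) = (3/2 - 75*1/167)/(-48422) = (3/2 - 75/167)*(-1/48422) = (351/334)*(-1/48422) = -351/16172948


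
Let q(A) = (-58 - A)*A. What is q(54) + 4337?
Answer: -1711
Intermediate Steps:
q(A) = A*(-58 - A)
q(54) + 4337 = -1*54*(58 + 54) + 4337 = -1*54*112 + 4337 = -6048 + 4337 = -1711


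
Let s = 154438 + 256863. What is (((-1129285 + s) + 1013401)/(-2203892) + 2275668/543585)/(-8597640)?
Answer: -1618247416637/3433331785346181600 ≈ -4.7133e-7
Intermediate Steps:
s = 411301
(((-1129285 + s) + 1013401)/(-2203892) + 2275668/543585)/(-8597640) = (((-1129285 + 411301) + 1013401)/(-2203892) + 2275668/543585)/(-8597640) = ((-717984 + 1013401)*(-1/2203892) + 2275668*(1/543585))*(-1/8597640) = (295417*(-1/2203892) + 758556/181195)*(-1/8597640) = (-295417/2203892 + 758556/181195)*(-1/8597640) = (1618247416637/399334210940)*(-1/8597640) = -1618247416637/3433331785346181600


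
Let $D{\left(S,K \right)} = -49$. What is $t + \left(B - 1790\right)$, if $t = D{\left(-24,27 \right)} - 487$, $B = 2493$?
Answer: $167$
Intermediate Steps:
$t = -536$ ($t = -49 - 487 = -536$)
$t + \left(B - 1790\right) = -536 + \left(2493 - 1790\right) = -536 + 703 = 167$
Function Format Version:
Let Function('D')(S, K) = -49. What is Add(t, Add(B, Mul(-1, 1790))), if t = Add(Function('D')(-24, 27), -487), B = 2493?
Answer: 167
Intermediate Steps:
t = -536 (t = Add(-49, -487) = -536)
Add(t, Add(B, Mul(-1, 1790))) = Add(-536, Add(2493, Mul(-1, 1790))) = Add(-536, Add(2493, -1790)) = Add(-536, 703) = 167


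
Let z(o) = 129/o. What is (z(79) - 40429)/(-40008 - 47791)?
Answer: 3193762/6936121 ≈ 0.46045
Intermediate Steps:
(z(79) - 40429)/(-40008 - 47791) = (129/79 - 40429)/(-40008 - 47791) = (129*(1/79) - 40429)/(-87799) = (129/79 - 40429)*(-1/87799) = -3193762/79*(-1/87799) = 3193762/6936121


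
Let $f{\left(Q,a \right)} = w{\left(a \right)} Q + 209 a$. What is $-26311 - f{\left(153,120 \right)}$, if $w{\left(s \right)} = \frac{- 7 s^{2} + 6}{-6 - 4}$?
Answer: $- \frac{7967696}{5} \approx -1.5935 \cdot 10^{6}$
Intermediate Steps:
$w{\left(s \right)} = - \frac{3}{5} + \frac{7 s^{2}}{10}$ ($w{\left(s \right)} = \frac{6 - 7 s^{2}}{-10} = \left(6 - 7 s^{2}\right) \left(- \frac{1}{10}\right) = - \frac{3}{5} + \frac{7 s^{2}}{10}$)
$f{\left(Q,a \right)} = 209 a + Q \left(- \frac{3}{5} + \frac{7 a^{2}}{10}\right)$ ($f{\left(Q,a \right)} = \left(- \frac{3}{5} + \frac{7 a^{2}}{10}\right) Q + 209 a = Q \left(- \frac{3}{5} + \frac{7 a^{2}}{10}\right) + 209 a = 209 a + Q \left(- \frac{3}{5} + \frac{7 a^{2}}{10}\right)$)
$-26311 - f{\left(153,120 \right)} = -26311 - \left(209 \cdot 120 + \frac{1}{10} \cdot 153 \left(-6 + 7 \cdot 120^{2}\right)\right) = -26311 - \left(25080 + \frac{1}{10} \cdot 153 \left(-6 + 7 \cdot 14400\right)\right) = -26311 - \left(25080 + \frac{1}{10} \cdot 153 \left(-6 + 100800\right)\right) = -26311 - \left(25080 + \frac{1}{10} \cdot 153 \cdot 100794\right) = -26311 - \left(25080 + \frac{7710741}{5}\right) = -26311 - \frac{7836141}{5} = - \frac{7967696}{5}$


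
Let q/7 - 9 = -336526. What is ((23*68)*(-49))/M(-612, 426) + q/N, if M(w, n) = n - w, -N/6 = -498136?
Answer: -12860890861/172355056 ≈ -74.619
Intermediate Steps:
q = -2355619 (q = 63 + 7*(-336526) = 63 - 2355682 = -2355619)
N = 2988816 (N = -6*(-498136) = 2988816)
((23*68)*(-49))/M(-612, 426) + q/N = ((23*68)*(-49))/(426 - 1*(-612)) - 2355619/2988816 = (1564*(-49))/(426 + 612) - 2355619*1/2988816 = -76636/1038 - 2355619/2988816 = -76636*1/1038 - 2355619/2988816 = -38318/519 - 2355619/2988816 = -12860890861/172355056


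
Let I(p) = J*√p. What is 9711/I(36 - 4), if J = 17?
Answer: 9711*√2/136 ≈ 100.98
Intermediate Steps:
I(p) = 17*√p
9711/I(36 - 4) = 9711/((17*√(36 - 4))) = 9711/((17*√32)) = 9711/((17*(4*√2))) = 9711/((68*√2)) = 9711*(√2/136) = 9711*√2/136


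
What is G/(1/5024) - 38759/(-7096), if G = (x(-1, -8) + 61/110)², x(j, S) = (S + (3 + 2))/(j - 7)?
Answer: 93298785091/21465400 ≈ 4346.5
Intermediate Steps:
x(j, S) = (5 + S)/(-7 + j) (x(j, S) = (S + 5)/(-7 + j) = (5 + S)/(-7 + j))
G = 167281/193600 (G = ((5 - 8)/(-7 - 1) + 61/110)² = (-3/(-8) + 61*(1/110))² = (-⅛*(-3) + 61/110)² = (3/8 + 61/110)² = (409/440)² = 167281/193600 ≈ 0.86405)
G/(1/5024) - 38759/(-7096) = 167281/(193600*(1/5024)) - 38759/(-7096) = 167281/(193600*(1/5024)) - 38759*(-1/7096) = (167281/193600)*5024 + 38759/7096 = 26263117/6050 + 38759/7096 = 93298785091/21465400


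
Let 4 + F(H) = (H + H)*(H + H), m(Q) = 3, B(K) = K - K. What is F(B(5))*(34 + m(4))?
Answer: -148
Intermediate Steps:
B(K) = 0
F(H) = -4 + 4*H**2 (F(H) = -4 + (H + H)*(H + H) = -4 + (2*H)*(2*H) = -4 + 4*H**2)
F(B(5))*(34 + m(4)) = (-4 + 4*0**2)*(34 + 3) = (-4 + 4*0)*37 = (-4 + 0)*37 = -4*37 = -148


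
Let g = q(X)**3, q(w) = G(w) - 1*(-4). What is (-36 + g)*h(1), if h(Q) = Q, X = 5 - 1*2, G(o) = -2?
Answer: -28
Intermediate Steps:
X = 3 (X = 5 - 2 = 3)
q(w) = 2 (q(w) = -2 - 1*(-4) = -2 + 4 = 2)
g = 8 (g = 2**3 = 8)
(-36 + g)*h(1) = (-36 + 8)*1 = -28*1 = -28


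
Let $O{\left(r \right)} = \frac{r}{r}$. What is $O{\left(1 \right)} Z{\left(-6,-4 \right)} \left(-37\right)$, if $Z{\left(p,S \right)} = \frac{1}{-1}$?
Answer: $37$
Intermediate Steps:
$O{\left(r \right)} = 1$
$Z{\left(p,S \right)} = -1$
$O{\left(1 \right)} Z{\left(-6,-4 \right)} \left(-37\right) = 1 \left(-1\right) \left(-37\right) = \left(-1\right) \left(-37\right) = 37$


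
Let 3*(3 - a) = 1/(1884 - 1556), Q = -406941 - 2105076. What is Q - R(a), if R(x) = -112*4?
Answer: -2511569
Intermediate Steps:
Q = -2512017
a = 2951/984 (a = 3 - 1/(3*(1884 - 1556)) = 3 - 1/3/328 = 3 - 1/3*1/328 = 3 - 1/984 = 2951/984 ≈ 2.9990)
R(x) = -448
Q - R(a) = -2512017 - 1*(-448) = -2512017 + 448 = -2511569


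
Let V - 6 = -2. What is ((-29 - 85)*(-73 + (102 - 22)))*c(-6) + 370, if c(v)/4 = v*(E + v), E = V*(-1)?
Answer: -191150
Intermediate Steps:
V = 4 (V = 6 - 2 = 4)
E = -4 (E = 4*(-1) = -4)
c(v) = 4*v*(-4 + v) (c(v) = 4*(v*(-4 + v)) = 4*v*(-4 + v))
((-29 - 85)*(-73 + (102 - 22)))*c(-6) + 370 = ((-29 - 85)*(-73 + (102 - 22)))*(4*(-6)*(-4 - 6)) + 370 = (-114*(-73 + 80))*(4*(-6)*(-10)) + 370 = -114*7*240 + 370 = -798*240 + 370 = -191520 + 370 = -191150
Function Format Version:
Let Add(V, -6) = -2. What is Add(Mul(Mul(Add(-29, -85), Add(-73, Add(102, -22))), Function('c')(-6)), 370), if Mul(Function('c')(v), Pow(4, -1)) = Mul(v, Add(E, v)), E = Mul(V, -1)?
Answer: -191150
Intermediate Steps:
V = 4 (V = Add(6, -2) = 4)
E = -4 (E = Mul(4, -1) = -4)
Function('c')(v) = Mul(4, v, Add(-4, v)) (Function('c')(v) = Mul(4, Mul(v, Add(-4, v))) = Mul(4, v, Add(-4, v)))
Add(Mul(Mul(Add(-29, -85), Add(-73, Add(102, -22))), Function('c')(-6)), 370) = Add(Mul(Mul(Add(-29, -85), Add(-73, Add(102, -22))), Mul(4, -6, Add(-4, -6))), 370) = Add(Mul(Mul(-114, Add(-73, 80)), Mul(4, -6, -10)), 370) = Add(Mul(Mul(-114, 7), 240), 370) = Add(Mul(-798, 240), 370) = Add(-191520, 370) = -191150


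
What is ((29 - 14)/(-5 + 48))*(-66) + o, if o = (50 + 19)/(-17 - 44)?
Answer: -63357/2623 ≈ -24.154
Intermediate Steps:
o = -69/61 (o = 69/(-61) = 69*(-1/61) = -69/61 ≈ -1.1311)
((29 - 14)/(-5 + 48))*(-66) + o = ((29 - 14)/(-5 + 48))*(-66) - 69/61 = (15/43)*(-66) - 69/61 = -990/43 - 69/61 = -63357/2623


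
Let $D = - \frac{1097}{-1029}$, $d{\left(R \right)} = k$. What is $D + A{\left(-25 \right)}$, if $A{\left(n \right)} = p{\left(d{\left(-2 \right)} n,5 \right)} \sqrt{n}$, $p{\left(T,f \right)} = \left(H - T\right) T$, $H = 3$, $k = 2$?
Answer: $\frac{1097}{1029} - 13250 i \approx 1.0661 - 13250.0 i$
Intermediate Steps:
$d{\left(R \right)} = 2$
$D = \frac{1097}{1029}$ ($D = \left(-1097\right) \left(- \frac{1}{1029}\right) = \frac{1097}{1029} \approx 1.0661$)
$p{\left(T,f \right)} = T \left(3 - T\right)$ ($p{\left(T,f \right)} = \left(3 - T\right) T = T \left(3 - T\right)$)
$A{\left(n \right)} = 2 n^{\frac{3}{2}} \left(3 - 2 n\right)$ ($A{\left(n \right)} = 2 n \left(3 - 2 n\right) \sqrt{n} = 2 n^{\frac{3}{2}} \left(3 - 2 n\right)$)
$D + A{\left(-25 \right)} = \frac{1097}{1029} + \left(-25\right)^{\frac{3}{2}} \left(6 - -100\right) = \frac{1097}{1029} + - 125 i \left(6 + 100\right) = \frac{1097}{1029} + - 125 i 106 = \frac{1097}{1029} - 13250 i$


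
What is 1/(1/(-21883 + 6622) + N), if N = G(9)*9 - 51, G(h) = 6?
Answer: 15261/45782 ≈ 0.33334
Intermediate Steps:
N = 3 (N = 6*9 - 51 = 54 - 51 = 3)
1/(1/(-21883 + 6622) + N) = 1/(1/(-21883 + 6622) + 3) = 1/(1/(-15261) + 3) = 1/(-1/15261 + 3) = 1/(45782/15261) = 15261/45782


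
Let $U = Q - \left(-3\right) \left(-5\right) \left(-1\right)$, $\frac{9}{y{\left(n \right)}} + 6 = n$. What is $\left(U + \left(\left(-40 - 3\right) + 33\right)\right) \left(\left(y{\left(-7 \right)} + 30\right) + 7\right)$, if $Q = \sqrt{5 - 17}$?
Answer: $\frac{2360}{13} + \frac{944 i \sqrt{3}}{13} \approx 181.54 + 125.77 i$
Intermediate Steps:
$y{\left(n \right)} = \frac{9}{-6 + n}$
$Q = 2 i \sqrt{3}$ ($Q = \sqrt{-12} = 2 i \sqrt{3} \approx 3.4641 i$)
$U = 15 + 2 i \sqrt{3}$ ($U = 2 i \sqrt{3} - \left(-3\right) \left(-5\right) \left(-1\right) = 2 i \sqrt{3} - 15 \left(-1\right) = 2 i \sqrt{3} - -15 = 2 i \sqrt{3} + 15 = 15 + 2 i \sqrt{3} \approx 15.0 + 3.4641 i$)
$\left(U + \left(\left(-40 - 3\right) + 33\right)\right) \left(\left(y{\left(-7 \right)} + 30\right) + 7\right) = \left(\left(15 + 2 i \sqrt{3}\right) + \left(\left(-40 - 3\right) + 33\right)\right) \left(\left(\frac{9}{-6 - 7} + 30\right) + 7\right) = \left(\left(15 + 2 i \sqrt{3}\right) + \left(-43 + 33\right)\right) \left(\left(\frac{9}{-13} + 30\right) + 7\right) = \left(\left(15 + 2 i \sqrt{3}\right) - 10\right) \left(\left(9 \left(- \frac{1}{13}\right) + 30\right) + 7\right) = \left(5 + 2 i \sqrt{3}\right) \left(\left(- \frac{9}{13} + 30\right) + 7\right) = \left(5 + 2 i \sqrt{3}\right) \left(\frac{381}{13} + 7\right) = \left(5 + 2 i \sqrt{3}\right) \frac{472}{13} = \frac{2360}{13} + \frac{944 i \sqrt{3}}{13}$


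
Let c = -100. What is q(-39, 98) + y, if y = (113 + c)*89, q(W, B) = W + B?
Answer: 1216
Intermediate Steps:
q(W, B) = B + W
y = 1157 (y = (113 - 100)*89 = 13*89 = 1157)
q(-39, 98) + y = (98 - 39) + 1157 = 59 + 1157 = 1216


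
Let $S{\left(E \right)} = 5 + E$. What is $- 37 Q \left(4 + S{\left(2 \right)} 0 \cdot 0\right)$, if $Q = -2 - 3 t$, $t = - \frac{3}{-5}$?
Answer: $\frac{2812}{5} \approx 562.4$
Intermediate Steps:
$t = \frac{3}{5}$ ($t = \left(-3\right) \left(- \frac{1}{5}\right) = \frac{3}{5} \approx 0.6$)
$Q = - \frac{19}{5}$ ($Q = -2 - \frac{9}{5} = - \frac{19}{5} \approx -3.8$)
$- 37 Q \left(4 + S{\left(2 \right)} 0 \cdot 0\right) = \left(-37\right) \left(- \frac{19}{5}\right) \left(4 + \left(5 + 2\right) 0 \cdot 0\right) = \frac{703 \left(4 + 7 \cdot 0 \cdot 0\right)}{5} = \frac{703 \left(4 + 0 \cdot 0\right)}{5} = \frac{703 \left(4 + 0\right)}{5} = \frac{703}{5} \cdot 4 = \frac{2812}{5}$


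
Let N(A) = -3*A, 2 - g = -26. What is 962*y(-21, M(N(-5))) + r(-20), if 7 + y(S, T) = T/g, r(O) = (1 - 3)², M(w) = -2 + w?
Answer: -87967/14 ≈ -6283.4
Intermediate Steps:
g = 28 (g = 2 - 1*(-26) = 2 + 26 = 28)
r(O) = 4 (r(O) = (-2)² = 4)
y(S, T) = -7 + T/28
962*y(-21, M(N(-5))) + r(-20) = 962*(-7 + (-2 - 3*(-5))/28) + 4 = 962*(-7 + (-2 + 15)/28) + 4 = 962*(-7 + (1/28)*13) + 4 = 962*(-7 + 13/28) + 4 = 962*(-183/28) + 4 = -88023/14 + 4 = -87967/14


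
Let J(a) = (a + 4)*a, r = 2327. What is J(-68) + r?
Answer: 6679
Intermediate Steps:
J(a) = a*(4 + a) (J(a) = (4 + a)*a = a*(4 + a))
J(-68) + r = -68*(4 - 68) + 2327 = -68*(-64) + 2327 = 4352 + 2327 = 6679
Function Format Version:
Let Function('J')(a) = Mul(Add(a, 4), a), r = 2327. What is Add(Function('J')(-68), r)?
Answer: 6679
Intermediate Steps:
Function('J')(a) = Mul(a, Add(4, a)) (Function('J')(a) = Mul(Add(4, a), a) = Mul(a, Add(4, a)))
Add(Function('J')(-68), r) = Add(Mul(-68, Add(4, -68)), 2327) = Add(Mul(-68, -64), 2327) = Add(4352, 2327) = 6679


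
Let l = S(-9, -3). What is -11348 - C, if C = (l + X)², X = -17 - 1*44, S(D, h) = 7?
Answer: -14264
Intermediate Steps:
l = 7
X = -61 (X = -17 - 44 = -61)
C = 2916 (C = (7 - 61)² = (-54)² = 2916)
-11348 - C = -11348 - 1*2916 = -11348 - 2916 = -14264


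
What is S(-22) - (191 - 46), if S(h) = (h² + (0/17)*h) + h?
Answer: 317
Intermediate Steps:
S(h) = h + h² (S(h) = (h² + (0*(1/17))*h) + h = (h² + 0*h) + h = (h² + 0) + h = h² + h = h + h²)
S(-22) - (191 - 46) = -22*(1 - 22) - (191 - 46) = -22*(-21) - 1*145 = 462 - 145 = 317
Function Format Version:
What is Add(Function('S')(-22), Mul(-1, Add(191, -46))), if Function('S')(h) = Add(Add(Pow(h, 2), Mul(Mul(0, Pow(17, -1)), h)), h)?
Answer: 317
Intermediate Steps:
Function('S')(h) = Add(h, Pow(h, 2)) (Function('S')(h) = Add(Add(Pow(h, 2), Mul(Mul(0, Rational(1, 17)), h)), h) = Add(Add(Pow(h, 2), Mul(0, h)), h) = Add(Add(Pow(h, 2), 0), h) = Add(Pow(h, 2), h) = Add(h, Pow(h, 2)))
Add(Function('S')(-22), Mul(-1, Add(191, -46))) = Add(Mul(-22, Add(1, -22)), Mul(-1, Add(191, -46))) = Add(Mul(-22, -21), Mul(-1, 145)) = Add(462, -145) = 317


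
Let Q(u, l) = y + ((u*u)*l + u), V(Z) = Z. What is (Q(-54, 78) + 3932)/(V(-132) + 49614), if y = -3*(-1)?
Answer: 231329/49482 ≈ 4.6750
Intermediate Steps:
y = 3
Q(u, l) = 3 + u + l*u**2 (Q(u, l) = 3 + ((u*u)*l + u) = 3 + (u**2*l + u) = 3 + (l*u**2 + u) = 3 + (u + l*u**2) = 3 + u + l*u**2)
(Q(-54, 78) + 3932)/(V(-132) + 49614) = ((3 - 54 + 78*(-54)**2) + 3932)/(-132 + 49614) = ((3 - 54 + 78*2916) + 3932)/49482 = ((3 - 54 + 227448) + 3932)*(1/49482) = (227397 + 3932)*(1/49482) = 231329*(1/49482) = 231329/49482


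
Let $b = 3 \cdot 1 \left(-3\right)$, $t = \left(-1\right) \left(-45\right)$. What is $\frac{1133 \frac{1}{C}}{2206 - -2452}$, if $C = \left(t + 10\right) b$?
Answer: $- \frac{103}{209610} \approx -0.00049139$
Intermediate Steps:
$t = 45$
$b = -9$ ($b = 3 \left(-3\right) = -9$)
$C = -495$ ($C = \left(45 + 10\right) \left(-9\right) = 55 \left(-9\right) = -495$)
$\frac{1133 \frac{1}{C}}{2206 - -2452} = \frac{1133 \frac{1}{-495}}{2206 - -2452} = \frac{1133 \left(- \frac{1}{495}\right)}{2206 + 2452} = - \frac{103}{45 \cdot 4658} = \left(- \frac{103}{45}\right) \frac{1}{4658} = - \frac{103}{209610}$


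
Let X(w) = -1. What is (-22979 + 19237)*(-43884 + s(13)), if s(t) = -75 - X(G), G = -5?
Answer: 164490836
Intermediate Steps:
s(t) = -74 (s(t) = -75 - 1*(-1) = -75 + 1 = -74)
(-22979 + 19237)*(-43884 + s(13)) = (-22979 + 19237)*(-43884 - 74) = -3742*(-43958) = 164490836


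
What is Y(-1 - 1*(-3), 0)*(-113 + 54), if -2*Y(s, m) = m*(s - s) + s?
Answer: 59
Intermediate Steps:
Y(s, m) = -s/2 (Y(s, m) = -(m*(s - s) + s)/2 = -(m*0 + s)/2 = -(0 + s)/2 = -s/2)
Y(-1 - 1*(-3), 0)*(-113 + 54) = (-(-1 - 1*(-3))/2)*(-113 + 54) = -(-1 + 3)/2*(-59) = -½*2*(-59) = -1*(-59) = 59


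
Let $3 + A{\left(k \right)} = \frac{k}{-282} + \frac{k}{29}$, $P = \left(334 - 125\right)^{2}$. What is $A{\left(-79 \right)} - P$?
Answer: $- \frac{357267739}{8178} \approx -43686.0$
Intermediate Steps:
$P = 43681$ ($P = 209^{2} = 43681$)
$A{\left(k \right)} = -3 + \frac{253 k}{8178}$ ($A{\left(k \right)} = -3 + \left(\frac{k}{-282} + \frac{k}{29}\right) = -3 + \left(k \left(- \frac{1}{282}\right) + k \frac{1}{29}\right) = -3 + \left(- \frac{k}{282} + \frac{k}{29}\right) = -3 + \frac{253 k}{8178}$)
$A{\left(-79 \right)} - P = \left(-3 + \frac{253}{8178} \left(-79\right)\right) - 43681 = \left(-3 - \frac{19987}{8178}\right) - 43681 = - \frac{44521}{8178} - 43681 = - \frac{357267739}{8178}$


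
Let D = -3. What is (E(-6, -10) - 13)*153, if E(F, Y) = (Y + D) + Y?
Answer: -5508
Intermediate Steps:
E(F, Y) = -3 + 2*Y (E(F, Y) = (Y - 3) + Y = (-3 + Y) + Y = -3 + 2*Y)
(E(-6, -10) - 13)*153 = ((-3 + 2*(-10)) - 13)*153 = ((-3 - 20) - 13)*153 = (-23 - 13)*153 = -36*153 = -5508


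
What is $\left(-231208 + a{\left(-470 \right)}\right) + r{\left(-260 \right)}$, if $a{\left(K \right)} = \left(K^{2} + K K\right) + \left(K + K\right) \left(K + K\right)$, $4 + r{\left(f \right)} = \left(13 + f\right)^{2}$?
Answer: $1155197$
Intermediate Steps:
$r{\left(f \right)} = -4 + \left(13 + f\right)^{2}$
$a{\left(K \right)} = 6 K^{2}$ ($a{\left(K \right)} = \left(K^{2} + K^{2}\right) + 2 K 2 K = 2 K^{2} + 4 K^{2} = 6 K^{2}$)
$\left(-231208 + a{\left(-470 \right)}\right) + r{\left(-260 \right)} = \left(-231208 + 6 \left(-470\right)^{2}\right) - \left(4 - \left(13 - 260\right)^{2}\right) = \left(-231208 + 6 \cdot 220900\right) - \left(4 - \left(-247\right)^{2}\right) = \left(-231208 + 1325400\right) + \left(-4 + 61009\right) = 1094192 + 61005 = 1155197$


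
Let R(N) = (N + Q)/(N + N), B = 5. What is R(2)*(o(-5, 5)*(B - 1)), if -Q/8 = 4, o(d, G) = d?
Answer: 150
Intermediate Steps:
Q = -32 (Q = -8*4 = -32)
R(N) = (-32 + N)/(2*N) (R(N) = (N - 32)/(N + N) = (-32 + N)/((2*N)) = (-32 + N)*(1/(2*N)) = (-32 + N)/(2*N))
R(2)*(o(-5, 5)*(B - 1)) = ((½)*(-32 + 2)/2)*(-5*(5 - 1)) = ((½)*(½)*(-30))*(-5*4) = -15/2*(-20) = 150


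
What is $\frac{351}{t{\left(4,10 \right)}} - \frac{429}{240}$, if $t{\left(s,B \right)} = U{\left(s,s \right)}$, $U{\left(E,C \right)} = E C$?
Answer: $\frac{403}{20} \approx 20.15$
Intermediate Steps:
$U{\left(E,C \right)} = C E$
$t{\left(s,B \right)} = s^{2}$ ($t{\left(s,B \right)} = s s = s^{2}$)
$\frac{351}{t{\left(4,10 \right)}} - \frac{429}{240} = \frac{351}{4^{2}} - \frac{429}{240} = \frac{351}{16} - \frac{143}{80} = \frac{403}{20}$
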